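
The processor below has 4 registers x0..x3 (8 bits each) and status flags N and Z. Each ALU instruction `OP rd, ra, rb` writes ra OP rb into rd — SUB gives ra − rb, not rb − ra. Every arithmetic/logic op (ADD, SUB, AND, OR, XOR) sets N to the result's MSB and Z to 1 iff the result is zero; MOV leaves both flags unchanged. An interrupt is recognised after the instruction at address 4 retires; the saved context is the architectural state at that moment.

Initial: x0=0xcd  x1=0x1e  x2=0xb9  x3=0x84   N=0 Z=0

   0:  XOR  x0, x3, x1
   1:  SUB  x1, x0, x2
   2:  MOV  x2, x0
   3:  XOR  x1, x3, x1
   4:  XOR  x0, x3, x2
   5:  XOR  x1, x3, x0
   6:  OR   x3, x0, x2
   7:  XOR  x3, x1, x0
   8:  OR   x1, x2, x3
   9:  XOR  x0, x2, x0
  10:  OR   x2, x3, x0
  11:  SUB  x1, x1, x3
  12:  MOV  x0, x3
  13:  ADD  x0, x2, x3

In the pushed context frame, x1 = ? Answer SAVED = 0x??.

after  0: x0=0x9a x1=0x1e x2=0xb9 x3=0x84  N=1 Z=0
after  1: x0=0x9a x1=0xe1 x2=0xb9 x3=0x84  N=1 Z=0
after  2: x0=0x9a x1=0xe1 x2=0x9a x3=0x84  N=1 Z=0
after  3: x0=0x9a x1=0x65 x2=0x9a x3=0x84  N=0 Z=0
after  4: x0=0x1e x1=0x65 x2=0x9a x3=0x84  N=0 Z=0
-- IRQ taken; context saved, return-PC = 5 --

SAVED = 0x65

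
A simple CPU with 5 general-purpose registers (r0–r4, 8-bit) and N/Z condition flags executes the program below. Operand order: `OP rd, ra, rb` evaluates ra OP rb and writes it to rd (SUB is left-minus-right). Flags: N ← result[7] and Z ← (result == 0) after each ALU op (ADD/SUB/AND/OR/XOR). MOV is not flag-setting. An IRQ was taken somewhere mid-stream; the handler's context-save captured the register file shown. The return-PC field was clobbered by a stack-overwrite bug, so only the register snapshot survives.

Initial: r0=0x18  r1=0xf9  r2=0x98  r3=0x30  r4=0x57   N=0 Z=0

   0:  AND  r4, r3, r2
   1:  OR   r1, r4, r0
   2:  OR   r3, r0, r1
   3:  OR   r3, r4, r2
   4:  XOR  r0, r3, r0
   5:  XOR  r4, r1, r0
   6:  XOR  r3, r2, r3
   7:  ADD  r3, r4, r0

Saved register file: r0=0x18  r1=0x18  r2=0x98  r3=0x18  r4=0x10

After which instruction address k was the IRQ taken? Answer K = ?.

K = 2

after  0: r0=0x18 r1=0xf9 r2=0x98 r3=0x30 r4=0x10  N=0 Z=0
after  1: r0=0x18 r1=0x18 r2=0x98 r3=0x30 r4=0x10  N=0 Z=0
after  2: r0=0x18 r1=0x18 r2=0x98 r3=0x18 r4=0x10  N=0 Z=0
-- IRQ taken; context saved, return-PC = 3 --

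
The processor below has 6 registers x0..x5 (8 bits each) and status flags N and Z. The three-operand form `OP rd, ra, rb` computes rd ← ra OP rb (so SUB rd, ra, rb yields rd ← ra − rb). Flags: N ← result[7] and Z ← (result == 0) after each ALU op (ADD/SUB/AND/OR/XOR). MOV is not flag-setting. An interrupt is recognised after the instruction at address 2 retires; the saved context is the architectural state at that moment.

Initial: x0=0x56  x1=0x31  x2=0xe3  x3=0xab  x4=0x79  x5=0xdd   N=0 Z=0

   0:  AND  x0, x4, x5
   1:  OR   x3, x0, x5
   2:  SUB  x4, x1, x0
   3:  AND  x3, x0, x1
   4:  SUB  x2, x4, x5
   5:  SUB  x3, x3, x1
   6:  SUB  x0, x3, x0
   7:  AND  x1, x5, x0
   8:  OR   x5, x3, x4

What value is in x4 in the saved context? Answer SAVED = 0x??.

SAVED = 0xd8

after  0: x0=0x59 x1=0x31 x2=0xe3 x3=0xab x4=0x79 x5=0xdd  N=0 Z=0
after  1: x0=0x59 x1=0x31 x2=0xe3 x3=0xdd x4=0x79 x5=0xdd  N=1 Z=0
after  2: x0=0x59 x1=0x31 x2=0xe3 x3=0xdd x4=0xd8 x5=0xdd  N=1 Z=0
-- IRQ taken; context saved, return-PC = 3 --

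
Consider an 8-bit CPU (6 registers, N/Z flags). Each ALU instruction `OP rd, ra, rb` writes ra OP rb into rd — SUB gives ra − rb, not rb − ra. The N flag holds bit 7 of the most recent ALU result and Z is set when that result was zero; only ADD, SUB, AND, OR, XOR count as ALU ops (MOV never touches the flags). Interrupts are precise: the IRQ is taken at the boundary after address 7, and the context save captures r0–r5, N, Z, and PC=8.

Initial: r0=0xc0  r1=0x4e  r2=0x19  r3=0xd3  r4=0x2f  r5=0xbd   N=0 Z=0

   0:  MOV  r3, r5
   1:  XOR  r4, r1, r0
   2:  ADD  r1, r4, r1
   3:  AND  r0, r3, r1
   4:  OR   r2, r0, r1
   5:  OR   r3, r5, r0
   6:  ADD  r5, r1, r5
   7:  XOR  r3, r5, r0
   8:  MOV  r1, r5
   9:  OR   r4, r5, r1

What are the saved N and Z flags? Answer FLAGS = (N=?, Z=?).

after  0: r0=0xc0 r1=0x4e r2=0x19 r3=0xbd r4=0x2f r5=0xbd  N=0 Z=0
after  1: r0=0xc0 r1=0x4e r2=0x19 r3=0xbd r4=0x8e r5=0xbd  N=1 Z=0
after  2: r0=0xc0 r1=0xdc r2=0x19 r3=0xbd r4=0x8e r5=0xbd  N=1 Z=0
after  3: r0=0x9c r1=0xdc r2=0x19 r3=0xbd r4=0x8e r5=0xbd  N=1 Z=0
after  4: r0=0x9c r1=0xdc r2=0xdc r3=0xbd r4=0x8e r5=0xbd  N=1 Z=0
after  5: r0=0x9c r1=0xdc r2=0xdc r3=0xbd r4=0x8e r5=0xbd  N=1 Z=0
after  6: r0=0x9c r1=0xdc r2=0xdc r3=0xbd r4=0x8e r5=0x99  N=1 Z=0
after  7: r0=0x9c r1=0xdc r2=0xdc r3=0x05 r4=0x8e r5=0x99  N=0 Z=0
-- IRQ taken; context saved, return-PC = 8 --

FLAGS = (N=0, Z=0)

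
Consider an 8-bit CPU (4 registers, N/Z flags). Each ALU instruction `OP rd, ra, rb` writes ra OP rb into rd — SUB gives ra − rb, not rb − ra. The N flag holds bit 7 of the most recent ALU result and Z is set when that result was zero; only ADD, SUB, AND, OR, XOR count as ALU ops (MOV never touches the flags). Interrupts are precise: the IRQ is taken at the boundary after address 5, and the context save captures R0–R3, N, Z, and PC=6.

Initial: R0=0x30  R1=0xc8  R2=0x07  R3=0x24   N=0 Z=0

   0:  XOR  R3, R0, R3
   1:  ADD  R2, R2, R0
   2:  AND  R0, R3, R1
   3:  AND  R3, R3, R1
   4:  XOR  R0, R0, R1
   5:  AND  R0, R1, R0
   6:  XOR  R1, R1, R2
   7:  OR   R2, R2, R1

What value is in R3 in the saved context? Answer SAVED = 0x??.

SAVED = 0x00

after  0: R0=0x30 R1=0xc8 R2=0x07 R3=0x14  N=0 Z=0
after  1: R0=0x30 R1=0xc8 R2=0x37 R3=0x14  N=0 Z=0
after  2: R0=0x00 R1=0xc8 R2=0x37 R3=0x14  N=0 Z=1
after  3: R0=0x00 R1=0xc8 R2=0x37 R3=0x00  N=0 Z=1
after  4: R0=0xc8 R1=0xc8 R2=0x37 R3=0x00  N=1 Z=0
after  5: R0=0xc8 R1=0xc8 R2=0x37 R3=0x00  N=1 Z=0
-- IRQ taken; context saved, return-PC = 6 --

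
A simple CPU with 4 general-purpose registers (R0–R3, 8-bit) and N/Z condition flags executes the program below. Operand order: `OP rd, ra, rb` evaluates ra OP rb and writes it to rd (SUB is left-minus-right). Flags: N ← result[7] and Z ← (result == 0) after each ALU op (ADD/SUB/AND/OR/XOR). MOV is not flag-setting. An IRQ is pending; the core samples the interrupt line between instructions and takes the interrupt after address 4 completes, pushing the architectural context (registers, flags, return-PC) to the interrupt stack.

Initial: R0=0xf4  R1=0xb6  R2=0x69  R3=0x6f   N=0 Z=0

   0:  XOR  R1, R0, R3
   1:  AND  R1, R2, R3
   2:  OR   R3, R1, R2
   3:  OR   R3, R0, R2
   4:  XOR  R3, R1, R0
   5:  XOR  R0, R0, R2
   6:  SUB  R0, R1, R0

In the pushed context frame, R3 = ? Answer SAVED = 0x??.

SAVED = 0x9d

after  0: R0=0xf4 R1=0x9b R2=0x69 R3=0x6f  N=1 Z=0
after  1: R0=0xf4 R1=0x69 R2=0x69 R3=0x6f  N=0 Z=0
after  2: R0=0xf4 R1=0x69 R2=0x69 R3=0x69  N=0 Z=0
after  3: R0=0xf4 R1=0x69 R2=0x69 R3=0xfd  N=1 Z=0
after  4: R0=0xf4 R1=0x69 R2=0x69 R3=0x9d  N=1 Z=0
-- IRQ taken; context saved, return-PC = 5 --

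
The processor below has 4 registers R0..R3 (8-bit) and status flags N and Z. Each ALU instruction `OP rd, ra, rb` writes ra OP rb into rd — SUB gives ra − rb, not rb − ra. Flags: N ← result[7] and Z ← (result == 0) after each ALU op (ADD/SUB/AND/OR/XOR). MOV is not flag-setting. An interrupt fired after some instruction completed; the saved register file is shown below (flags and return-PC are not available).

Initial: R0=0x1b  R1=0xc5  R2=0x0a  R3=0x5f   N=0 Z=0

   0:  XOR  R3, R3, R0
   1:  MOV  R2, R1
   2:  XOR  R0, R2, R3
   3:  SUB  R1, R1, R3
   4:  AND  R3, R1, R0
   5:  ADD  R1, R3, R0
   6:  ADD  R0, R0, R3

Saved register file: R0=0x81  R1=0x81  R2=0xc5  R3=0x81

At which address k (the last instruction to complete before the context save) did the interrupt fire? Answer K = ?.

K = 4

after  0: R0=0x1b R1=0xc5 R2=0x0a R3=0x44  N=0 Z=0
after  1: R0=0x1b R1=0xc5 R2=0xc5 R3=0x44  N=0 Z=0
after  2: R0=0x81 R1=0xc5 R2=0xc5 R3=0x44  N=1 Z=0
after  3: R0=0x81 R1=0x81 R2=0xc5 R3=0x44  N=1 Z=0
after  4: R0=0x81 R1=0x81 R2=0xc5 R3=0x81  N=1 Z=0
-- IRQ taken; context saved, return-PC = 5 --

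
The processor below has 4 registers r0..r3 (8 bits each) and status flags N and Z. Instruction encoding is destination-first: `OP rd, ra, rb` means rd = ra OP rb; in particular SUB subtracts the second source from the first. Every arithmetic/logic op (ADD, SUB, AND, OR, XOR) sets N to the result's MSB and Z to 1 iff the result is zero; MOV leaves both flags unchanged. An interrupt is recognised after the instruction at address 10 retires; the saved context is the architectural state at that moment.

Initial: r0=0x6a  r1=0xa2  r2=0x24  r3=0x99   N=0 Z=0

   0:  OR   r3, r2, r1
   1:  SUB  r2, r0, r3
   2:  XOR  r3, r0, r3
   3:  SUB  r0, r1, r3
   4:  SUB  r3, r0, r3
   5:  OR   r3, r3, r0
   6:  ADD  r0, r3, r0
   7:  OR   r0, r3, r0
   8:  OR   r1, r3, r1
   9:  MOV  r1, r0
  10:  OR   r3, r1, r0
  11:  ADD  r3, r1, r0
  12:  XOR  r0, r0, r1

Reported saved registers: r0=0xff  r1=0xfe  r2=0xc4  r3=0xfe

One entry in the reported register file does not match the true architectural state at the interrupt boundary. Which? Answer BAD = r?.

BAD = r0

after  0: r0=0x6a r1=0xa2 r2=0x24 r3=0xa6  N=1 Z=0
after  1: r0=0x6a r1=0xa2 r2=0xc4 r3=0xa6  N=1 Z=0
after  2: r0=0x6a r1=0xa2 r2=0xc4 r3=0xcc  N=1 Z=0
after  3: r0=0xd6 r1=0xa2 r2=0xc4 r3=0xcc  N=1 Z=0
after  4: r0=0xd6 r1=0xa2 r2=0xc4 r3=0x0a  N=0 Z=0
after  5: r0=0xd6 r1=0xa2 r2=0xc4 r3=0xde  N=1 Z=0
after  6: r0=0xb4 r1=0xa2 r2=0xc4 r3=0xde  N=1 Z=0
after  7: r0=0xfe r1=0xa2 r2=0xc4 r3=0xde  N=1 Z=0
after  8: r0=0xfe r1=0xfe r2=0xc4 r3=0xde  N=1 Z=0
after  9: r0=0xfe r1=0xfe r2=0xc4 r3=0xde  N=1 Z=0
after 10: r0=0xfe r1=0xfe r2=0xc4 r3=0xfe  N=1 Z=0
-- IRQ taken; context saved, return-PC = 11 --
mismatch: r0: reported 0xff vs actual 0xfe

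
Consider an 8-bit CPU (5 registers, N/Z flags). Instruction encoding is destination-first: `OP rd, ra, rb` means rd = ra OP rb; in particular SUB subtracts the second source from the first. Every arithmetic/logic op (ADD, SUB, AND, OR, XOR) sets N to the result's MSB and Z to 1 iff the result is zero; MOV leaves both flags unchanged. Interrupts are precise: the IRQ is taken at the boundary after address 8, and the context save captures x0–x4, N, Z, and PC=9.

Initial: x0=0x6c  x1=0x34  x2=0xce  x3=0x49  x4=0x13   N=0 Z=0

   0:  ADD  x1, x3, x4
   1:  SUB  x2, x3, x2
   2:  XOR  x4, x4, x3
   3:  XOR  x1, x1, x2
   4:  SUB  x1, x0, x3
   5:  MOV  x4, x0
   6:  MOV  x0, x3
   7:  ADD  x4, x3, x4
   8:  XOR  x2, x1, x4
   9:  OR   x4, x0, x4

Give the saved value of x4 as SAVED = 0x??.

SAVED = 0xb5

after  0: x0=0x6c x1=0x5c x2=0xce x3=0x49 x4=0x13  N=0 Z=0
after  1: x0=0x6c x1=0x5c x2=0x7b x3=0x49 x4=0x13  N=0 Z=0
after  2: x0=0x6c x1=0x5c x2=0x7b x3=0x49 x4=0x5a  N=0 Z=0
after  3: x0=0x6c x1=0x27 x2=0x7b x3=0x49 x4=0x5a  N=0 Z=0
after  4: x0=0x6c x1=0x23 x2=0x7b x3=0x49 x4=0x5a  N=0 Z=0
after  5: x0=0x6c x1=0x23 x2=0x7b x3=0x49 x4=0x6c  N=0 Z=0
after  6: x0=0x49 x1=0x23 x2=0x7b x3=0x49 x4=0x6c  N=0 Z=0
after  7: x0=0x49 x1=0x23 x2=0x7b x3=0x49 x4=0xb5  N=1 Z=0
after  8: x0=0x49 x1=0x23 x2=0x96 x3=0x49 x4=0xb5  N=1 Z=0
-- IRQ taken; context saved, return-PC = 9 --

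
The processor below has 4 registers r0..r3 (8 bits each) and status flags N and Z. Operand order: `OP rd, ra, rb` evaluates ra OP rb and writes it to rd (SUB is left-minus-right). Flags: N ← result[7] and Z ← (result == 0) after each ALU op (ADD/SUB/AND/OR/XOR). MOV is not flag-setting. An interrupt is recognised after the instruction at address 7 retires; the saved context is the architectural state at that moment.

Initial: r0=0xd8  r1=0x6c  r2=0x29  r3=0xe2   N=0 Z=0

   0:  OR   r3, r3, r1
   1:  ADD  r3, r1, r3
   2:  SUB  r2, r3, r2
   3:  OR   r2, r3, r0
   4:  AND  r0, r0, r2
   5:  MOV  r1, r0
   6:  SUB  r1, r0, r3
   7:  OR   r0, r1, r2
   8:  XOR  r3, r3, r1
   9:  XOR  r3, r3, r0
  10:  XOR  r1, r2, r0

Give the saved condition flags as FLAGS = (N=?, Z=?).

FLAGS = (N=1, Z=0)

after  0: r0=0xd8 r1=0x6c r2=0x29 r3=0xee  N=1 Z=0
after  1: r0=0xd8 r1=0x6c r2=0x29 r3=0x5a  N=0 Z=0
after  2: r0=0xd8 r1=0x6c r2=0x31 r3=0x5a  N=0 Z=0
after  3: r0=0xd8 r1=0x6c r2=0xda r3=0x5a  N=1 Z=0
after  4: r0=0xd8 r1=0x6c r2=0xda r3=0x5a  N=1 Z=0
after  5: r0=0xd8 r1=0xd8 r2=0xda r3=0x5a  N=1 Z=0
after  6: r0=0xd8 r1=0x7e r2=0xda r3=0x5a  N=0 Z=0
after  7: r0=0xfe r1=0x7e r2=0xda r3=0x5a  N=1 Z=0
-- IRQ taken; context saved, return-PC = 8 --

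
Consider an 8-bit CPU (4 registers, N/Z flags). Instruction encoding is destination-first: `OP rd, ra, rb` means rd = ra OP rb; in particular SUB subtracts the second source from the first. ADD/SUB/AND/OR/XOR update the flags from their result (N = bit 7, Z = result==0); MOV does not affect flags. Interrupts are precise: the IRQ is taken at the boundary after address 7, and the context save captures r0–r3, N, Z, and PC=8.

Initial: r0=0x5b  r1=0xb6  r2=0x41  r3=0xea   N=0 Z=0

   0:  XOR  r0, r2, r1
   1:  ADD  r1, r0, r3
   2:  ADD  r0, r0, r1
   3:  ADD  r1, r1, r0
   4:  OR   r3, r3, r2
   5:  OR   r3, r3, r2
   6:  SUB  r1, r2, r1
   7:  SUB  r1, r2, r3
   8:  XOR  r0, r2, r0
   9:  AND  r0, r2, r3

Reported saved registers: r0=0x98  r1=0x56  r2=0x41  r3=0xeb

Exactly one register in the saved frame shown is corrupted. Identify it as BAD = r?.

BAD = r0

after  0: r0=0xf7 r1=0xb6 r2=0x41 r3=0xea  N=1 Z=0
after  1: r0=0xf7 r1=0xe1 r2=0x41 r3=0xea  N=1 Z=0
after  2: r0=0xd8 r1=0xe1 r2=0x41 r3=0xea  N=1 Z=0
after  3: r0=0xd8 r1=0xb9 r2=0x41 r3=0xea  N=1 Z=0
after  4: r0=0xd8 r1=0xb9 r2=0x41 r3=0xeb  N=1 Z=0
after  5: r0=0xd8 r1=0xb9 r2=0x41 r3=0xeb  N=1 Z=0
after  6: r0=0xd8 r1=0x88 r2=0x41 r3=0xeb  N=1 Z=0
after  7: r0=0xd8 r1=0x56 r2=0x41 r3=0xeb  N=0 Z=0
-- IRQ taken; context saved, return-PC = 8 --
mismatch: r0: reported 0x98 vs actual 0xd8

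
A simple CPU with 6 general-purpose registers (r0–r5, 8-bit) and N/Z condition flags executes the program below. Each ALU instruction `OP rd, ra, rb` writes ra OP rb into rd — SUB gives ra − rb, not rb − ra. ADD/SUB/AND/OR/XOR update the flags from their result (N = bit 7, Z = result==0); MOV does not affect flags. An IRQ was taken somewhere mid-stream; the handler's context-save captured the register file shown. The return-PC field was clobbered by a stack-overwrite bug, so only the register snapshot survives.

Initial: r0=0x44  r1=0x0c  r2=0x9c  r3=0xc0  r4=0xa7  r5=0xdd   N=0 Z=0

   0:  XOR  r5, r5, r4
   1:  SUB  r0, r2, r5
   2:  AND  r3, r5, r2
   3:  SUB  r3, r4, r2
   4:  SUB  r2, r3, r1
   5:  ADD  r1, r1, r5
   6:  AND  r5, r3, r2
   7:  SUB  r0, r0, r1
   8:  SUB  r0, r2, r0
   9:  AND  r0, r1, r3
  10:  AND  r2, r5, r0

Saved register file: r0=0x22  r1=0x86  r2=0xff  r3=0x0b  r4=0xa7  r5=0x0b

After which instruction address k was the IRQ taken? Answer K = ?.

after  0: r0=0x44 r1=0x0c r2=0x9c r3=0xc0 r4=0xa7 r5=0x7a  N=0 Z=0
after  1: r0=0x22 r1=0x0c r2=0x9c r3=0xc0 r4=0xa7 r5=0x7a  N=0 Z=0
after  2: r0=0x22 r1=0x0c r2=0x9c r3=0x18 r4=0xa7 r5=0x7a  N=0 Z=0
after  3: r0=0x22 r1=0x0c r2=0x9c r3=0x0b r4=0xa7 r5=0x7a  N=0 Z=0
after  4: r0=0x22 r1=0x0c r2=0xff r3=0x0b r4=0xa7 r5=0x7a  N=1 Z=0
after  5: r0=0x22 r1=0x86 r2=0xff r3=0x0b r4=0xa7 r5=0x7a  N=1 Z=0
after  6: r0=0x22 r1=0x86 r2=0xff r3=0x0b r4=0xa7 r5=0x0b  N=0 Z=0
-- IRQ taken; context saved, return-PC = 7 --

K = 6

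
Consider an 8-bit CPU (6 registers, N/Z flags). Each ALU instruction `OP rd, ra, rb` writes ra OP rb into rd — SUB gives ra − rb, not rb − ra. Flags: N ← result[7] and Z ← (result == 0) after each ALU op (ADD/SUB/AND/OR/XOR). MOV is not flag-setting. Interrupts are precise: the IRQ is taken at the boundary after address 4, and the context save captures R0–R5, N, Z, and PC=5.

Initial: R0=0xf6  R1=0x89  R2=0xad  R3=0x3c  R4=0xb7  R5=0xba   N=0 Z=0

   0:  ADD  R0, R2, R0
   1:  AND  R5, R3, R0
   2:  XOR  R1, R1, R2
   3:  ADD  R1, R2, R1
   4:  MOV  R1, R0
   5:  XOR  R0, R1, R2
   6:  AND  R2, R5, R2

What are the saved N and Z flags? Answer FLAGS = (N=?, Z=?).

FLAGS = (N=1, Z=0)

after  0: R0=0xa3 R1=0x89 R2=0xad R3=0x3c R4=0xb7 R5=0xba  N=1 Z=0
after  1: R0=0xa3 R1=0x89 R2=0xad R3=0x3c R4=0xb7 R5=0x20  N=0 Z=0
after  2: R0=0xa3 R1=0x24 R2=0xad R3=0x3c R4=0xb7 R5=0x20  N=0 Z=0
after  3: R0=0xa3 R1=0xd1 R2=0xad R3=0x3c R4=0xb7 R5=0x20  N=1 Z=0
after  4: R0=0xa3 R1=0xa3 R2=0xad R3=0x3c R4=0xb7 R5=0x20  N=1 Z=0
-- IRQ taken; context saved, return-PC = 5 --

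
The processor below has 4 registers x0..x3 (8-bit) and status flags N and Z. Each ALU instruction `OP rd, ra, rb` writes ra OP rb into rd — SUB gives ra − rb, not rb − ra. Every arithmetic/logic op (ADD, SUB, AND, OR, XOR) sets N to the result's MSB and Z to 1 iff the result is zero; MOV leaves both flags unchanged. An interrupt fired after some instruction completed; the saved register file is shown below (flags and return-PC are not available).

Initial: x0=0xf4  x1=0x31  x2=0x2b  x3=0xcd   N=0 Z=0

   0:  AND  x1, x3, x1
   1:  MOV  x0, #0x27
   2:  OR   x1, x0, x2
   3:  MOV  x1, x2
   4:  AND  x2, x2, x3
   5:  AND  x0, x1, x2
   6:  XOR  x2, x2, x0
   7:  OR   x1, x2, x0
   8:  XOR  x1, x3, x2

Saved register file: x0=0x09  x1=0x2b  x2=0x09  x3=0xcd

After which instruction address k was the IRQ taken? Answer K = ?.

after  0: x0=0xf4 x1=0x01 x2=0x2b x3=0xcd  N=0 Z=0
after  1: x0=0x27 x1=0x01 x2=0x2b x3=0xcd  N=0 Z=0
after  2: x0=0x27 x1=0x2f x2=0x2b x3=0xcd  N=0 Z=0
after  3: x0=0x27 x1=0x2b x2=0x2b x3=0xcd  N=0 Z=0
after  4: x0=0x27 x1=0x2b x2=0x09 x3=0xcd  N=0 Z=0
after  5: x0=0x09 x1=0x2b x2=0x09 x3=0xcd  N=0 Z=0
-- IRQ taken; context saved, return-PC = 6 --

K = 5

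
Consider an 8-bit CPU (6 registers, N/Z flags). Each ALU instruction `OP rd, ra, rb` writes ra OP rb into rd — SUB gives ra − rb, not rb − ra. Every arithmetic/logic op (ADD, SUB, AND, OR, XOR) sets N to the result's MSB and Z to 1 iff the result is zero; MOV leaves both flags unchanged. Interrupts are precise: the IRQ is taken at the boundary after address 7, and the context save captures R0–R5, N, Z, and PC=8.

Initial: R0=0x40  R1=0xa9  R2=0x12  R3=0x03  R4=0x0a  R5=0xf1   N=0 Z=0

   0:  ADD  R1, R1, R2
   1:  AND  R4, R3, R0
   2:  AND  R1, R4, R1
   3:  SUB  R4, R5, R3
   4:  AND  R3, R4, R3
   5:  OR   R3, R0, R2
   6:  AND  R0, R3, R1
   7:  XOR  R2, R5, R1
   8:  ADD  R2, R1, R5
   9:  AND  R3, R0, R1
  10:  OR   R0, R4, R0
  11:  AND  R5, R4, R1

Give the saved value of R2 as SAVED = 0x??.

SAVED = 0xf1

after  0: R0=0x40 R1=0xbb R2=0x12 R3=0x03 R4=0x0a R5=0xf1  N=1 Z=0
after  1: R0=0x40 R1=0xbb R2=0x12 R3=0x03 R4=0x00 R5=0xf1  N=0 Z=1
after  2: R0=0x40 R1=0x00 R2=0x12 R3=0x03 R4=0x00 R5=0xf1  N=0 Z=1
after  3: R0=0x40 R1=0x00 R2=0x12 R3=0x03 R4=0xee R5=0xf1  N=1 Z=0
after  4: R0=0x40 R1=0x00 R2=0x12 R3=0x02 R4=0xee R5=0xf1  N=0 Z=0
after  5: R0=0x40 R1=0x00 R2=0x12 R3=0x52 R4=0xee R5=0xf1  N=0 Z=0
after  6: R0=0x00 R1=0x00 R2=0x12 R3=0x52 R4=0xee R5=0xf1  N=0 Z=1
after  7: R0=0x00 R1=0x00 R2=0xf1 R3=0x52 R4=0xee R5=0xf1  N=1 Z=0
-- IRQ taken; context saved, return-PC = 8 --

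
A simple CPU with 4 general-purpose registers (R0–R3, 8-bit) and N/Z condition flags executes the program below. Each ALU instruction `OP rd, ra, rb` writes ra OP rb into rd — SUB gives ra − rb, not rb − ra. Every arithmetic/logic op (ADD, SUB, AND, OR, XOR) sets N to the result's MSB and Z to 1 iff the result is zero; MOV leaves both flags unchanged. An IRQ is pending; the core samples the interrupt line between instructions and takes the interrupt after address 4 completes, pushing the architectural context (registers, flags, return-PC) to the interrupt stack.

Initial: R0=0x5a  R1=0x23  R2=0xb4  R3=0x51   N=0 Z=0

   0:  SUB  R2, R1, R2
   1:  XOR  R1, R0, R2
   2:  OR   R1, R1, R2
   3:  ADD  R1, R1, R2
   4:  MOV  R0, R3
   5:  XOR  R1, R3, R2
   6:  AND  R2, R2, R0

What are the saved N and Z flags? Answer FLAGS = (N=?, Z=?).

FLAGS = (N=1, Z=0)

after  0: R0=0x5a R1=0x23 R2=0x6f R3=0x51  N=0 Z=0
after  1: R0=0x5a R1=0x35 R2=0x6f R3=0x51  N=0 Z=0
after  2: R0=0x5a R1=0x7f R2=0x6f R3=0x51  N=0 Z=0
after  3: R0=0x5a R1=0xee R2=0x6f R3=0x51  N=1 Z=0
after  4: R0=0x51 R1=0xee R2=0x6f R3=0x51  N=1 Z=0
-- IRQ taken; context saved, return-PC = 5 --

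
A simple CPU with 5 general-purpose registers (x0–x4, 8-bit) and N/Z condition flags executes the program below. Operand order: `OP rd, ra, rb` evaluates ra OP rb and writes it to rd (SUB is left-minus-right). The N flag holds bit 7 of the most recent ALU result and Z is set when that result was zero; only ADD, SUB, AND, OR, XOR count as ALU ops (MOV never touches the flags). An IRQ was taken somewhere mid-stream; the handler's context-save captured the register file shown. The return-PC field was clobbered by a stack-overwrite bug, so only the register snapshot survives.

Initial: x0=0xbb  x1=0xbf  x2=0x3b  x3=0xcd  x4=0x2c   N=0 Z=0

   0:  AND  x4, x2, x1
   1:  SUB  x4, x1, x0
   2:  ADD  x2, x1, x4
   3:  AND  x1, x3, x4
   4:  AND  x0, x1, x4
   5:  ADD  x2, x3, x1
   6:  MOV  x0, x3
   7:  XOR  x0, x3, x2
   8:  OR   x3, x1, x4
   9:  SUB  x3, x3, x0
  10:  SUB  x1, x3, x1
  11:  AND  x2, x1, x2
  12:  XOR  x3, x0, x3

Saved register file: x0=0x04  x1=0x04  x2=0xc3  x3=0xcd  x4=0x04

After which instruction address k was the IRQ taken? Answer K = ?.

after  0: x0=0xbb x1=0xbf x2=0x3b x3=0xcd x4=0x3b  N=0 Z=0
after  1: x0=0xbb x1=0xbf x2=0x3b x3=0xcd x4=0x04  N=0 Z=0
after  2: x0=0xbb x1=0xbf x2=0xc3 x3=0xcd x4=0x04  N=1 Z=0
after  3: x0=0xbb x1=0x04 x2=0xc3 x3=0xcd x4=0x04  N=0 Z=0
after  4: x0=0x04 x1=0x04 x2=0xc3 x3=0xcd x4=0x04  N=0 Z=0
-- IRQ taken; context saved, return-PC = 5 --

K = 4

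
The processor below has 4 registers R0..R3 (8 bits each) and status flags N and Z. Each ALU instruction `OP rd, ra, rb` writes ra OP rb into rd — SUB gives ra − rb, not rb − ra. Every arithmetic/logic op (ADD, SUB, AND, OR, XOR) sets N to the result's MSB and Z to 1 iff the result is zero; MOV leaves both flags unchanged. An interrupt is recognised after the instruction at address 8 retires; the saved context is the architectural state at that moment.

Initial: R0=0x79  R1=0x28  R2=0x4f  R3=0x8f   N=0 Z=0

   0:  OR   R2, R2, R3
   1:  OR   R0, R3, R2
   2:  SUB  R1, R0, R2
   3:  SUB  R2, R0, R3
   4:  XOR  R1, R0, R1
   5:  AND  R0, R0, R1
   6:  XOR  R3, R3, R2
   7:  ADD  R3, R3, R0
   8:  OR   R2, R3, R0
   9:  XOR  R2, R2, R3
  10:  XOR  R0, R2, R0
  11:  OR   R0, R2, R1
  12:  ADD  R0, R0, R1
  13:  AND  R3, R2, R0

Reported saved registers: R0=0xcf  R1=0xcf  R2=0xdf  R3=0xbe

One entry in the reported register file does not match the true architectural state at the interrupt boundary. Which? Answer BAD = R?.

after  0: R0=0x79 R1=0x28 R2=0xcf R3=0x8f  N=1 Z=0
after  1: R0=0xcf R1=0x28 R2=0xcf R3=0x8f  N=1 Z=0
after  2: R0=0xcf R1=0x00 R2=0xcf R3=0x8f  N=0 Z=1
after  3: R0=0xcf R1=0x00 R2=0x40 R3=0x8f  N=0 Z=0
after  4: R0=0xcf R1=0xcf R2=0x40 R3=0x8f  N=1 Z=0
after  5: R0=0xcf R1=0xcf R2=0x40 R3=0x8f  N=1 Z=0
after  6: R0=0xcf R1=0xcf R2=0x40 R3=0xcf  N=1 Z=0
after  7: R0=0xcf R1=0xcf R2=0x40 R3=0x9e  N=1 Z=0
after  8: R0=0xcf R1=0xcf R2=0xdf R3=0x9e  N=1 Z=0
-- IRQ taken; context saved, return-PC = 9 --
mismatch: R3: reported 0xbe vs actual 0x9e

BAD = R3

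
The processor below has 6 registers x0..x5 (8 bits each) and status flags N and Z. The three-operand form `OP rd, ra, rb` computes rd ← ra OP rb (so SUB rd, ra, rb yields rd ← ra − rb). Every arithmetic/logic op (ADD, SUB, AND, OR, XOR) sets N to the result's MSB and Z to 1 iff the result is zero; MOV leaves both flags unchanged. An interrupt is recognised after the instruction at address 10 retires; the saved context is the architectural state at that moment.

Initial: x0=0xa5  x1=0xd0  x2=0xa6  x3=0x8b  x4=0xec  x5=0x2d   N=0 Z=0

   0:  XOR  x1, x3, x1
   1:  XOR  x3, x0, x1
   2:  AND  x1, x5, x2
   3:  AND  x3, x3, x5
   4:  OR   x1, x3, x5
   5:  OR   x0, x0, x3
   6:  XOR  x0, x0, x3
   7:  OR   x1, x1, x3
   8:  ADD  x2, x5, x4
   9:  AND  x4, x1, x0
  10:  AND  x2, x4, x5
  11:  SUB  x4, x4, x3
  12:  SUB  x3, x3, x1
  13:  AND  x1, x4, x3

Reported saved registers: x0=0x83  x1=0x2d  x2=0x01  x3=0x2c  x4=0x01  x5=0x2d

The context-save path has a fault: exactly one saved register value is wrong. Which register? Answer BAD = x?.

BAD = x0

after  0: x0=0xa5 x1=0x5b x2=0xa6 x3=0x8b x4=0xec x5=0x2d  N=0 Z=0
after  1: x0=0xa5 x1=0x5b x2=0xa6 x3=0xfe x4=0xec x5=0x2d  N=1 Z=0
after  2: x0=0xa5 x1=0x24 x2=0xa6 x3=0xfe x4=0xec x5=0x2d  N=0 Z=0
after  3: x0=0xa5 x1=0x24 x2=0xa6 x3=0x2c x4=0xec x5=0x2d  N=0 Z=0
after  4: x0=0xa5 x1=0x2d x2=0xa6 x3=0x2c x4=0xec x5=0x2d  N=0 Z=0
after  5: x0=0xad x1=0x2d x2=0xa6 x3=0x2c x4=0xec x5=0x2d  N=1 Z=0
after  6: x0=0x81 x1=0x2d x2=0xa6 x3=0x2c x4=0xec x5=0x2d  N=1 Z=0
after  7: x0=0x81 x1=0x2d x2=0xa6 x3=0x2c x4=0xec x5=0x2d  N=0 Z=0
after  8: x0=0x81 x1=0x2d x2=0x19 x3=0x2c x4=0xec x5=0x2d  N=0 Z=0
after  9: x0=0x81 x1=0x2d x2=0x19 x3=0x2c x4=0x01 x5=0x2d  N=0 Z=0
after 10: x0=0x81 x1=0x2d x2=0x01 x3=0x2c x4=0x01 x5=0x2d  N=0 Z=0
-- IRQ taken; context saved, return-PC = 11 --
mismatch: x0: reported 0x83 vs actual 0x81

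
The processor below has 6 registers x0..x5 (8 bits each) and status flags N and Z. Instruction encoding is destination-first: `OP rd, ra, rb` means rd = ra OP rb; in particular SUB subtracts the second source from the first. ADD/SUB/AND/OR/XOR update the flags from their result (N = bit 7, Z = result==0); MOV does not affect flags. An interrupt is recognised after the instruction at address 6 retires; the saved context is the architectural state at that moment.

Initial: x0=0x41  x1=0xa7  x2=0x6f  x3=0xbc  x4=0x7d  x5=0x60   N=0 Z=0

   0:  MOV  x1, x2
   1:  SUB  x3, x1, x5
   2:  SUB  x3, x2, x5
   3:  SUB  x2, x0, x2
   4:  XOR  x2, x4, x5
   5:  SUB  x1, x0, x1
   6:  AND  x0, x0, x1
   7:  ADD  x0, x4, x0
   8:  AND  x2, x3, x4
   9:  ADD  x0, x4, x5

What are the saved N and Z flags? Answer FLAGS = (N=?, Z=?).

after  0: x0=0x41 x1=0x6f x2=0x6f x3=0xbc x4=0x7d x5=0x60  N=0 Z=0
after  1: x0=0x41 x1=0x6f x2=0x6f x3=0x0f x4=0x7d x5=0x60  N=0 Z=0
after  2: x0=0x41 x1=0x6f x2=0x6f x3=0x0f x4=0x7d x5=0x60  N=0 Z=0
after  3: x0=0x41 x1=0x6f x2=0xd2 x3=0x0f x4=0x7d x5=0x60  N=1 Z=0
after  4: x0=0x41 x1=0x6f x2=0x1d x3=0x0f x4=0x7d x5=0x60  N=0 Z=0
after  5: x0=0x41 x1=0xd2 x2=0x1d x3=0x0f x4=0x7d x5=0x60  N=1 Z=0
after  6: x0=0x40 x1=0xd2 x2=0x1d x3=0x0f x4=0x7d x5=0x60  N=0 Z=0
-- IRQ taken; context saved, return-PC = 7 --

FLAGS = (N=0, Z=0)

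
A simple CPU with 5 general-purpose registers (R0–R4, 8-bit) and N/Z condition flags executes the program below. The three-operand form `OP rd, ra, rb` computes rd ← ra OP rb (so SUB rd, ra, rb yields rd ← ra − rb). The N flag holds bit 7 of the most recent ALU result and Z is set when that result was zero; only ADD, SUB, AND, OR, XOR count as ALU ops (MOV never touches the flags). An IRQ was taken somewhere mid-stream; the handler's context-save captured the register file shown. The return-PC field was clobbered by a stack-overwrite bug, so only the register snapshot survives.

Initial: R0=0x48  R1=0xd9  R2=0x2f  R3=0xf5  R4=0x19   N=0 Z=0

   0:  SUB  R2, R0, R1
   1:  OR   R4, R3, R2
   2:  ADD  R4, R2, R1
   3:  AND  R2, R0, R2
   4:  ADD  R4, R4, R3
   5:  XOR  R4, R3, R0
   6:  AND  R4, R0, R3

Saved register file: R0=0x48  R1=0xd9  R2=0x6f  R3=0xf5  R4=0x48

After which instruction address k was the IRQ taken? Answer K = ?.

K = 2

after  0: R0=0x48 R1=0xd9 R2=0x6f R3=0xf5 R4=0x19  N=0 Z=0
after  1: R0=0x48 R1=0xd9 R2=0x6f R3=0xf5 R4=0xff  N=1 Z=0
after  2: R0=0x48 R1=0xd9 R2=0x6f R3=0xf5 R4=0x48  N=0 Z=0
-- IRQ taken; context saved, return-PC = 3 --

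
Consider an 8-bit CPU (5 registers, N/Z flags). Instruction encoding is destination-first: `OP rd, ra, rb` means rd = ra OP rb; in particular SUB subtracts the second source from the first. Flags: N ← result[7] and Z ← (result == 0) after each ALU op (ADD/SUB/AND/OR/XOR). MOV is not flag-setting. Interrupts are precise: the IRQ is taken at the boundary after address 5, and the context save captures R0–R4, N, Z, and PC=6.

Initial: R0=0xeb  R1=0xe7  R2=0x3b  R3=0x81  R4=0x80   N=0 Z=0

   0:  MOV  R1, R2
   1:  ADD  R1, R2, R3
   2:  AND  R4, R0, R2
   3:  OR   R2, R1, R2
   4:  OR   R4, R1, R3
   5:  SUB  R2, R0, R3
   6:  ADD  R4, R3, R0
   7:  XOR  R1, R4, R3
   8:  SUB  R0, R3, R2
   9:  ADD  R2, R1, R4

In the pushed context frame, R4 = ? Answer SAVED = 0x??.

SAVED = 0xbd

after  0: R0=0xeb R1=0x3b R2=0x3b R3=0x81 R4=0x80  N=0 Z=0
after  1: R0=0xeb R1=0xbc R2=0x3b R3=0x81 R4=0x80  N=1 Z=0
after  2: R0=0xeb R1=0xbc R2=0x3b R3=0x81 R4=0x2b  N=0 Z=0
after  3: R0=0xeb R1=0xbc R2=0xbf R3=0x81 R4=0x2b  N=1 Z=0
after  4: R0=0xeb R1=0xbc R2=0xbf R3=0x81 R4=0xbd  N=1 Z=0
after  5: R0=0xeb R1=0xbc R2=0x6a R3=0x81 R4=0xbd  N=0 Z=0
-- IRQ taken; context saved, return-PC = 6 --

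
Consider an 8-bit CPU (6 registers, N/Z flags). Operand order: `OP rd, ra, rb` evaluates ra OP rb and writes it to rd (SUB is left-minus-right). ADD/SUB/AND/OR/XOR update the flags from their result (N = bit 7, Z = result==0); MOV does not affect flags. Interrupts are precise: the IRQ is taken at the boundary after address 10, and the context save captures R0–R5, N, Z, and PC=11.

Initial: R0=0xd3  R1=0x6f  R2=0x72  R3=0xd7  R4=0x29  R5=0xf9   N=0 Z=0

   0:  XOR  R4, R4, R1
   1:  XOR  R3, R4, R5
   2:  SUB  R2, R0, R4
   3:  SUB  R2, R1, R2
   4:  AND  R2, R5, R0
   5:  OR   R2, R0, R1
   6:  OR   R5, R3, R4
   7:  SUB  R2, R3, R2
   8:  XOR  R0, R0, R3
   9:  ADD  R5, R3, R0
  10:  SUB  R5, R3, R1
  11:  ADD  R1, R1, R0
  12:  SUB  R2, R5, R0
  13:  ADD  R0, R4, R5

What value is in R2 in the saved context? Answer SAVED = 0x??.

SAVED = 0xc0

after  0: R0=0xd3 R1=0x6f R2=0x72 R3=0xd7 R4=0x46 R5=0xf9  N=0 Z=0
after  1: R0=0xd3 R1=0x6f R2=0x72 R3=0xbf R4=0x46 R5=0xf9  N=1 Z=0
after  2: R0=0xd3 R1=0x6f R2=0x8d R3=0xbf R4=0x46 R5=0xf9  N=1 Z=0
after  3: R0=0xd3 R1=0x6f R2=0xe2 R3=0xbf R4=0x46 R5=0xf9  N=1 Z=0
after  4: R0=0xd3 R1=0x6f R2=0xd1 R3=0xbf R4=0x46 R5=0xf9  N=1 Z=0
after  5: R0=0xd3 R1=0x6f R2=0xff R3=0xbf R4=0x46 R5=0xf9  N=1 Z=0
after  6: R0=0xd3 R1=0x6f R2=0xff R3=0xbf R4=0x46 R5=0xff  N=1 Z=0
after  7: R0=0xd3 R1=0x6f R2=0xc0 R3=0xbf R4=0x46 R5=0xff  N=1 Z=0
after  8: R0=0x6c R1=0x6f R2=0xc0 R3=0xbf R4=0x46 R5=0xff  N=0 Z=0
after  9: R0=0x6c R1=0x6f R2=0xc0 R3=0xbf R4=0x46 R5=0x2b  N=0 Z=0
after 10: R0=0x6c R1=0x6f R2=0xc0 R3=0xbf R4=0x46 R5=0x50  N=0 Z=0
-- IRQ taken; context saved, return-PC = 11 --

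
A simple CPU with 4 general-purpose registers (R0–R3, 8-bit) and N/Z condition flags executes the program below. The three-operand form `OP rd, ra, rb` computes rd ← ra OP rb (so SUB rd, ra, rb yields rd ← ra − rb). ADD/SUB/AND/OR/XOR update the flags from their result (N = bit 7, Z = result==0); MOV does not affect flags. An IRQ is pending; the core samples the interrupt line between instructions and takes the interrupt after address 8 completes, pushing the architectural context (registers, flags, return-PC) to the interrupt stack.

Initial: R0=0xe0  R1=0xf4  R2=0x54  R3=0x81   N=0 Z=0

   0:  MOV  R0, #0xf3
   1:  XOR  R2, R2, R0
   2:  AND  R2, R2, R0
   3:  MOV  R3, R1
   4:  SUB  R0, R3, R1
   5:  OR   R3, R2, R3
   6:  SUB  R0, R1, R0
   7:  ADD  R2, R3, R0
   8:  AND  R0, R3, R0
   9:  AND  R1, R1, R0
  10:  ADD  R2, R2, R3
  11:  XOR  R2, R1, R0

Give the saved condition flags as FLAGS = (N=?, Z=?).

FLAGS = (N=1, Z=0)

after  0: R0=0xf3 R1=0xf4 R2=0x54 R3=0x81  N=0 Z=0
after  1: R0=0xf3 R1=0xf4 R2=0xa7 R3=0x81  N=1 Z=0
after  2: R0=0xf3 R1=0xf4 R2=0xa3 R3=0x81  N=1 Z=0
after  3: R0=0xf3 R1=0xf4 R2=0xa3 R3=0xf4  N=1 Z=0
after  4: R0=0x00 R1=0xf4 R2=0xa3 R3=0xf4  N=0 Z=1
after  5: R0=0x00 R1=0xf4 R2=0xa3 R3=0xf7  N=1 Z=0
after  6: R0=0xf4 R1=0xf4 R2=0xa3 R3=0xf7  N=1 Z=0
after  7: R0=0xf4 R1=0xf4 R2=0xeb R3=0xf7  N=1 Z=0
after  8: R0=0xf4 R1=0xf4 R2=0xeb R3=0xf7  N=1 Z=0
-- IRQ taken; context saved, return-PC = 9 --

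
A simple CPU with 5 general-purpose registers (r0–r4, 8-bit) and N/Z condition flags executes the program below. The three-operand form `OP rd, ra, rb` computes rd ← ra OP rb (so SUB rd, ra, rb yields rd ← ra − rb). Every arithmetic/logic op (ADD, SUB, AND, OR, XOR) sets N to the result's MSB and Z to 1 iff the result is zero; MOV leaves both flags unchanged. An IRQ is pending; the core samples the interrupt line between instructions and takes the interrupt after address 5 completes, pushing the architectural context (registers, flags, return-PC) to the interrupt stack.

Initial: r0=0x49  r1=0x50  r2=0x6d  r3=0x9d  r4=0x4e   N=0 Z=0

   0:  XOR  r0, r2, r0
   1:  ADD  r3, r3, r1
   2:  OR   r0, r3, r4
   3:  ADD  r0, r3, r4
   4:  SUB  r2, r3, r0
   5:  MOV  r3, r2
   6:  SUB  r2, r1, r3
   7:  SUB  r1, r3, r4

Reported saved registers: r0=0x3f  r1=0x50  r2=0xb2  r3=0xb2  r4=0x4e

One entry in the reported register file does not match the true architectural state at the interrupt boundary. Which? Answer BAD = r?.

BAD = r0

after  0: r0=0x24 r1=0x50 r2=0x6d r3=0x9d r4=0x4e  N=0 Z=0
after  1: r0=0x24 r1=0x50 r2=0x6d r3=0xed r4=0x4e  N=1 Z=0
after  2: r0=0xef r1=0x50 r2=0x6d r3=0xed r4=0x4e  N=1 Z=0
after  3: r0=0x3b r1=0x50 r2=0x6d r3=0xed r4=0x4e  N=0 Z=0
after  4: r0=0x3b r1=0x50 r2=0xb2 r3=0xed r4=0x4e  N=1 Z=0
after  5: r0=0x3b r1=0x50 r2=0xb2 r3=0xb2 r4=0x4e  N=1 Z=0
-- IRQ taken; context saved, return-PC = 6 --
mismatch: r0: reported 0x3f vs actual 0x3b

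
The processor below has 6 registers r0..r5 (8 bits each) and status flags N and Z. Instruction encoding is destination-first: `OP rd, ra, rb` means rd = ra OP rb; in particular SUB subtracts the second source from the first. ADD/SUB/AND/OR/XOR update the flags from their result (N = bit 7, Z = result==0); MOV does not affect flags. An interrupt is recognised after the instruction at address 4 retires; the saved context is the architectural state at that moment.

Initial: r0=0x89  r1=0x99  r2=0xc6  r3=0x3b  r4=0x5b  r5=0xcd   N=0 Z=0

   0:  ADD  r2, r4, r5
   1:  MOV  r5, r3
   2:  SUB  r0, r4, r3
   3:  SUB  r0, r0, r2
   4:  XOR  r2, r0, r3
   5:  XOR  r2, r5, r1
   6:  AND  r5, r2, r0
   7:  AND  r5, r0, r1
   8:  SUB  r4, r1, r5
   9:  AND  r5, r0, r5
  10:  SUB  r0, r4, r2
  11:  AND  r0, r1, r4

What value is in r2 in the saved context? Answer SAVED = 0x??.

after  0: r0=0x89 r1=0x99 r2=0x28 r3=0x3b r4=0x5b r5=0xcd  N=0 Z=0
after  1: r0=0x89 r1=0x99 r2=0x28 r3=0x3b r4=0x5b r5=0x3b  N=0 Z=0
after  2: r0=0x20 r1=0x99 r2=0x28 r3=0x3b r4=0x5b r5=0x3b  N=0 Z=0
after  3: r0=0xf8 r1=0x99 r2=0x28 r3=0x3b r4=0x5b r5=0x3b  N=1 Z=0
after  4: r0=0xf8 r1=0x99 r2=0xc3 r3=0x3b r4=0x5b r5=0x3b  N=1 Z=0
-- IRQ taken; context saved, return-PC = 5 --

SAVED = 0xc3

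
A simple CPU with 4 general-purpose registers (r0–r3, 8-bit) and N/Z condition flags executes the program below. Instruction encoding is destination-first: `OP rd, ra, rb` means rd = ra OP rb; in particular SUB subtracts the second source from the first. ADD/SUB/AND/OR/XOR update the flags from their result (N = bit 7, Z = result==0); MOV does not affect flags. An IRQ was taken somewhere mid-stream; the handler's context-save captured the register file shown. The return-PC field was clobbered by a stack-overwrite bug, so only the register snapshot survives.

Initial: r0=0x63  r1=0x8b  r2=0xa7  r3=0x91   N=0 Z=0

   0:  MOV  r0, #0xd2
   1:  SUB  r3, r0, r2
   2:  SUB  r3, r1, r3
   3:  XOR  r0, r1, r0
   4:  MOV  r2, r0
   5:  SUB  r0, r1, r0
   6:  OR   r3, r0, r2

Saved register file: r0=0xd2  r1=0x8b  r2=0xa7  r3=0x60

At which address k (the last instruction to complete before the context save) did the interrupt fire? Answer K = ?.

K = 2

after  0: r0=0xd2 r1=0x8b r2=0xa7 r3=0x91  N=0 Z=0
after  1: r0=0xd2 r1=0x8b r2=0xa7 r3=0x2b  N=0 Z=0
after  2: r0=0xd2 r1=0x8b r2=0xa7 r3=0x60  N=0 Z=0
-- IRQ taken; context saved, return-PC = 3 --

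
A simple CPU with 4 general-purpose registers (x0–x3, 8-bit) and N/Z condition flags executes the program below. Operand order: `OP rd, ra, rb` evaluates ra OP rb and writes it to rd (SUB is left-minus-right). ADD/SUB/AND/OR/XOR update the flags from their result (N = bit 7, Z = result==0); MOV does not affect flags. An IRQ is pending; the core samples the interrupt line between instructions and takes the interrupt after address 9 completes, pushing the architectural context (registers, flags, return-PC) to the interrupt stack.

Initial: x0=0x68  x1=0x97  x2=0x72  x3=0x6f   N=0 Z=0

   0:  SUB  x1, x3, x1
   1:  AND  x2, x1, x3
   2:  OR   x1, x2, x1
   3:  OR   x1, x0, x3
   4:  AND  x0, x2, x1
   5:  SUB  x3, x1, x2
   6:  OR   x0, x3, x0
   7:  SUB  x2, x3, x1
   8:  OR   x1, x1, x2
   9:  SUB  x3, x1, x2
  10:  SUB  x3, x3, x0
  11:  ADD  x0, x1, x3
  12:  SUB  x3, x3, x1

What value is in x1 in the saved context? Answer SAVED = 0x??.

SAVED = 0xff

after  0: x0=0x68 x1=0xd8 x2=0x72 x3=0x6f  N=1 Z=0
after  1: x0=0x68 x1=0xd8 x2=0x48 x3=0x6f  N=0 Z=0
after  2: x0=0x68 x1=0xd8 x2=0x48 x3=0x6f  N=1 Z=0
after  3: x0=0x68 x1=0x6f x2=0x48 x3=0x6f  N=0 Z=0
after  4: x0=0x48 x1=0x6f x2=0x48 x3=0x6f  N=0 Z=0
after  5: x0=0x48 x1=0x6f x2=0x48 x3=0x27  N=0 Z=0
after  6: x0=0x6f x1=0x6f x2=0x48 x3=0x27  N=0 Z=0
after  7: x0=0x6f x1=0x6f x2=0xb8 x3=0x27  N=1 Z=0
after  8: x0=0x6f x1=0xff x2=0xb8 x3=0x27  N=1 Z=0
after  9: x0=0x6f x1=0xff x2=0xb8 x3=0x47  N=0 Z=0
-- IRQ taken; context saved, return-PC = 10 --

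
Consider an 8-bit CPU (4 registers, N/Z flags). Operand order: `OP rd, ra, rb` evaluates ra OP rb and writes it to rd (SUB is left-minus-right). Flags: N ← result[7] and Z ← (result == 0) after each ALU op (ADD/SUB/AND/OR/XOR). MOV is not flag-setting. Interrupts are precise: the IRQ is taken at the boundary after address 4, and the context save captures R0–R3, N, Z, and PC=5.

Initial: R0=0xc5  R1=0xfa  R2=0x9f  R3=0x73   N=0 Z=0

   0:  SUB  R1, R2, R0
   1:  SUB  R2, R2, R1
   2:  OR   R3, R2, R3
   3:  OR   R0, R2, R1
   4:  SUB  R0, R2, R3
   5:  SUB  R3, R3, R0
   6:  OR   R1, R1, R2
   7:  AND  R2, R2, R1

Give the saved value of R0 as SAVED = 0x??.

SAVED = 0xce

after  0: R0=0xc5 R1=0xda R2=0x9f R3=0x73  N=1 Z=0
after  1: R0=0xc5 R1=0xda R2=0xc5 R3=0x73  N=1 Z=0
after  2: R0=0xc5 R1=0xda R2=0xc5 R3=0xf7  N=1 Z=0
after  3: R0=0xdf R1=0xda R2=0xc5 R3=0xf7  N=1 Z=0
after  4: R0=0xce R1=0xda R2=0xc5 R3=0xf7  N=1 Z=0
-- IRQ taken; context saved, return-PC = 5 --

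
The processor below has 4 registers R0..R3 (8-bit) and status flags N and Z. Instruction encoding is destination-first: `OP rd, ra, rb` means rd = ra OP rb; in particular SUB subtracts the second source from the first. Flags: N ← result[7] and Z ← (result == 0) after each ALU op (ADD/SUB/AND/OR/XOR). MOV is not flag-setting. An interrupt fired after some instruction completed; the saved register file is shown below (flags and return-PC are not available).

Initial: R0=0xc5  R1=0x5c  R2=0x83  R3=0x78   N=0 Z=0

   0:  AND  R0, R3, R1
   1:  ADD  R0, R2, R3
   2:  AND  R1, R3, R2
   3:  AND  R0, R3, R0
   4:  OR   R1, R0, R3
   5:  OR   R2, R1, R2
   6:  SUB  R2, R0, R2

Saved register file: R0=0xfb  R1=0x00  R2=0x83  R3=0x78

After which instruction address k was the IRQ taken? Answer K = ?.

K = 2

after  0: R0=0x58 R1=0x5c R2=0x83 R3=0x78  N=0 Z=0
after  1: R0=0xfb R1=0x5c R2=0x83 R3=0x78  N=1 Z=0
after  2: R0=0xfb R1=0x00 R2=0x83 R3=0x78  N=0 Z=1
-- IRQ taken; context saved, return-PC = 3 --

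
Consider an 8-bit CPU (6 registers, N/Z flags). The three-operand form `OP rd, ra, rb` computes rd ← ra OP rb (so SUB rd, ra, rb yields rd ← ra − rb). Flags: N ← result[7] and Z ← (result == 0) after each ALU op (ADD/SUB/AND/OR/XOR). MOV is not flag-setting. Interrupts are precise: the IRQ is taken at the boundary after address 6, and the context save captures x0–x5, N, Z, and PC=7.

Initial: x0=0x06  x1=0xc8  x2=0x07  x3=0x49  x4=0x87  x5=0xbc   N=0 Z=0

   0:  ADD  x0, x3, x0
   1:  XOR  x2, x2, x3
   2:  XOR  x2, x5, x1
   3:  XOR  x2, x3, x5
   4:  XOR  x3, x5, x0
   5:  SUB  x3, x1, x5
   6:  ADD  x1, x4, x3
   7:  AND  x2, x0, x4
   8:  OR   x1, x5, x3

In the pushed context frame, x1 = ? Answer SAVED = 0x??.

SAVED = 0x93

after  0: x0=0x4f x1=0xc8 x2=0x07 x3=0x49 x4=0x87 x5=0xbc  N=0 Z=0
after  1: x0=0x4f x1=0xc8 x2=0x4e x3=0x49 x4=0x87 x5=0xbc  N=0 Z=0
after  2: x0=0x4f x1=0xc8 x2=0x74 x3=0x49 x4=0x87 x5=0xbc  N=0 Z=0
after  3: x0=0x4f x1=0xc8 x2=0xf5 x3=0x49 x4=0x87 x5=0xbc  N=1 Z=0
after  4: x0=0x4f x1=0xc8 x2=0xf5 x3=0xf3 x4=0x87 x5=0xbc  N=1 Z=0
after  5: x0=0x4f x1=0xc8 x2=0xf5 x3=0x0c x4=0x87 x5=0xbc  N=0 Z=0
after  6: x0=0x4f x1=0x93 x2=0xf5 x3=0x0c x4=0x87 x5=0xbc  N=1 Z=0
-- IRQ taken; context saved, return-PC = 7 --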